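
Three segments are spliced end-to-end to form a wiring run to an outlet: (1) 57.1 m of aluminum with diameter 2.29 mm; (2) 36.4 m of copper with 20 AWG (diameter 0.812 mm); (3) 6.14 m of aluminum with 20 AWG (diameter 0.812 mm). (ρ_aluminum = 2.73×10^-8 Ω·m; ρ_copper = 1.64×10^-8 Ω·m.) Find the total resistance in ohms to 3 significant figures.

1.85 Ω

Seg 1: A = π(d/2)² = π(1.1450e-03 m)² = 4.119e-06 m²
R_1 = (2.73×10^-8)(57.1)/(4.119e-06) = 0.3785 Ω
Seg 2: A = π(0.812/2 mm)² = π(4.0600e-04 m)² = 5.178e-07 m²
R_2 = (1.64×10^-8)(36.4)/(5.178e-07) = 1.153 Ω
Seg 3: A = π(0.812/2 mm)² = π(4.0600e-04 m)² = 5.178e-07 m²
R_3 = (2.73×10^-8)(6.14)/(5.178e-07) = 0.3237 Ω
R_total = R_1 + R_2 + R_3 = 1.85 Ω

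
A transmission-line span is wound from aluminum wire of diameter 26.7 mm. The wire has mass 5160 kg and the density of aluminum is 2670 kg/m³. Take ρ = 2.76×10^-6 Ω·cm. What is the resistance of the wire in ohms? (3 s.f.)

ρ = 2.76×10^-6 Ω·cm = 2.76×10^-8 Ω·m
A = π(d/2)² = π(1.3350e-02 m)² = 5.5990e-04 m²
L = m/(density·A) = 5160/(2670×5.5990e-04) = 3452 m
R = ρL/A = (2.76×10^-8)(3452)/(5.5990e-04) = 0.170 Ω

0.170 Ω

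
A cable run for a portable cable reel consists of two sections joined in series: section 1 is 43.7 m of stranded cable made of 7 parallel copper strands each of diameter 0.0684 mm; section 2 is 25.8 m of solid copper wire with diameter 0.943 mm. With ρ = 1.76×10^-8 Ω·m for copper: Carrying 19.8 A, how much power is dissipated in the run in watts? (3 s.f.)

Section 1: A_strand = π(3.4200e-05)² = 3.675e-09 m²; R₁ = ρL/(N·A_s) = (1.76×10^-8)(43.7)/(7×3.675e-09) = 29.9 Ω
Section 2: A = π(d/2)² = π(4.7150e-04 m)² = 6.984e-07 m²
R₂ = (1.76×10^-8)(25.8)/(6.984e-07) = 0.6502 Ω
R = R₁ + R₂ = 30.55 Ω
P = I²R = (19.8)² × 30.55 = 12000 W

12000 W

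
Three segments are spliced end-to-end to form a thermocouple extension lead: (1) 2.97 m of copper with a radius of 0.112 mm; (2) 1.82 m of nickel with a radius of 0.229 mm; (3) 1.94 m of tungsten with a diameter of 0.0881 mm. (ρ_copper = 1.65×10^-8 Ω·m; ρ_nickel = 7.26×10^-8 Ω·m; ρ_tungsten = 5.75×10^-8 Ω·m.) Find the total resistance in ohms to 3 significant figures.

20.3 Ω

Seg 1: A = πr² = π(1.1200e-04 m)² = 3.941e-08 m²
R_1 = (1.65×10^-8)(2.97)/(3.941e-08) = 1.244 Ω
Seg 2: A = πr² = π(2.2900e-04 m)² = 1.647e-07 m²
R_2 = (7.26×10^-8)(1.82)/(1.647e-07) = 0.802 Ω
Seg 3: A = π(d/2)² = π(4.4050e-05 m)² = 6.096e-09 m²
R_3 = (5.75×10^-8)(1.94)/(6.096e-09) = 18.3 Ω
R_total = R_1 + R_2 + R_3 = 20.3 Ω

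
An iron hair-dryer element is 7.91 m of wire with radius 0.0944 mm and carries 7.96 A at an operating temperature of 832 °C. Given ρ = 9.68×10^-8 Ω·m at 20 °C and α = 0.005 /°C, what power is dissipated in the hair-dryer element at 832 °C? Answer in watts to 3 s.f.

A = πr² = π(9.4400e-05 m)² = 2.800e-08 m²
R₍20₎ = ρL/A = (9.68×10^-8)(7.91)/(2.800e-08) = 27.35 Ω
R₍832₎ = R₍20₎(1 + αΔT) = 27.35 × (1 + 0.005×812) = 138.4 Ω
P = I²R = (7.96)² × 138.4 = 8770 W

8770 W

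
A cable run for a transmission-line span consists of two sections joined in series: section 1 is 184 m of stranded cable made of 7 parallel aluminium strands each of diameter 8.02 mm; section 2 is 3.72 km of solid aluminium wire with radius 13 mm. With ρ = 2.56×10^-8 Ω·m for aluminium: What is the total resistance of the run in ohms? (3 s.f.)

0.193 Ω

Section 1: A_strand = π(4.0100e-03)² = 5.052e-05 m²; R₁ = ρL/(N·A_s) = (2.56×10^-8)(184)/(7×5.052e-05) = 0.01332 Ω
Section 2: A = πr² = π(1.3000e-02 m)² = 5.309e-04 m²
R₂ = (2.56×10^-8)(3720)/(5.309e-04) = 0.1794 Ω
R = R₁ + R₂ = 0.193 Ω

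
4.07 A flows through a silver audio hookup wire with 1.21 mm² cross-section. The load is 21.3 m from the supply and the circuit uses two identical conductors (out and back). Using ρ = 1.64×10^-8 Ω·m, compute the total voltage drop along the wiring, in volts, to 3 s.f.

A = 1.21 mm² = 1.210e-06 m²
Total conductor length (both ways) L = 2 × 21.3 = 42.6 m
R = ρL/A = (1.64×10^-8)(42.6)/(1.210e-06) = 0.5774 Ω
V = IR = 4.07 × 0.5774 = 2.35 V

2.35 V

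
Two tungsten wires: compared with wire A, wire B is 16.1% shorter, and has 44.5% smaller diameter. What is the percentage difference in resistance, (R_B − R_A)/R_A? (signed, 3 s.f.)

R ∝ L/d², so R_B/R_A = (1 − 16.1/100) × (1 − 44.5/100)⁻²
= 0.839 × 3.247 = 2.724
(R_B − R_A)/R_A = 2.724 − 1 = 172%

172%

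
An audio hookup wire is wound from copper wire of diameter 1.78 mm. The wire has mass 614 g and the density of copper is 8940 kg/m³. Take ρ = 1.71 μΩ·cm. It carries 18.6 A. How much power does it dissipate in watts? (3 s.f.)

ρ = 1.71 μΩ·cm = 1.71×10^-8 Ω·m
A = π(d/2)² = π(8.9000e-04 m)² = 2.4885e-06 m²
L = m/(density·A) = 0.614/(8940×2.4885e-06) = 27.6 m
R = ρL/A = (1.71×10^-8)(27.6)/(2.4885e-06) = 0.1897 Ω
P = I²R = (18.6)² × 0.1897 = 65.6 W

65.6 W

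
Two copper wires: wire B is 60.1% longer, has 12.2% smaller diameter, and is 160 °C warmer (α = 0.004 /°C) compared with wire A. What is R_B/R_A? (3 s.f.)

3.41

R ∝ ρL/d² with ρ ∝ (1+αΔT), so R_B/R_A = (1 + 60.1/100) × (1 − 12.2/100)⁻² × (1 + 0.004×160)
= 1.601 × 1.297 × 1.64 = 3.41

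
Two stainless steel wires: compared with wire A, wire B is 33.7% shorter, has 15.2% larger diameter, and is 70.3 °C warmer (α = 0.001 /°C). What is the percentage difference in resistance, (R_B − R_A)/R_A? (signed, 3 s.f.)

-46.5%

R ∝ ρL/d² with ρ ∝ (1+αΔT), so R_B/R_A = (1 − 33.7/100) × (1 + 15.2/100)⁻² × (1 + 0.001×70.3)
= 0.663 × 0.7535 × 1.07 = 0.5347
(R_B − R_A)/R_A = 0.5347 − 1 = -46.5%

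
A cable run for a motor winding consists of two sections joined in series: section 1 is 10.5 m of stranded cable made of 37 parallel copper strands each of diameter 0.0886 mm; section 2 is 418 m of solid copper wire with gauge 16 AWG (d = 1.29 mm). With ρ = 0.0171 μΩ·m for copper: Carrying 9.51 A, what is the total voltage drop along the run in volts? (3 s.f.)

ρ = 0.0171 μΩ·m = 1.71×10^-8 Ω·m
Section 1: A_strand = π(4.4300e-05)² = 6.165e-09 m²; R₁ = ρL/(N·A_s) = (1.71×10^-8)(10.5)/(37×6.165e-09) = 0.7871 Ω
Section 2: A = π(1.29/2 mm)² = π(6.4500e-04 m)² = 1.307e-06 m²
R₂ = (1.71×10^-8)(418)/(1.307e-06) = 5.469 Ω
R = R₁ + R₂ = 6.256 Ω
V = IR = 9.51 × 6.256 = 59.5 V

59.5 V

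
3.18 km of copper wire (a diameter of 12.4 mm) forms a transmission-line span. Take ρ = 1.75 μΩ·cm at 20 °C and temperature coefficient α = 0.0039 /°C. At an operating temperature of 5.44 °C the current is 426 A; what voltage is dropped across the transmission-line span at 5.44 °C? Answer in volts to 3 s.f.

185 V

ρ = 1.75 μΩ·cm = 1.75×10^-8 Ω·m
A = π(d/2)² = π(6.2000e-03 m)² = 1.208e-04 m²
R₍20₎ = ρL/A = (1.75×10^-8)(3180)/(1.208e-04) = 0.4608 Ω
R₍5.44₎ = R₍20₎(1 + αΔT) = 0.4608 × (1 + 0.0039×-14.6) = 0.4347 Ω
V = IR = 426 × 0.4347 = 185 V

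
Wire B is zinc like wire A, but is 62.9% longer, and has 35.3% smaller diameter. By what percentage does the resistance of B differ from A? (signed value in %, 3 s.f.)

289%

R ∝ L/d², so R_B/R_A = (1 + 62.9/100) × (1 − 35.3/100)⁻²
= 1.629 × 2.389 = 3.892
(R_B − R_A)/R_A = 3.892 − 1 = 289%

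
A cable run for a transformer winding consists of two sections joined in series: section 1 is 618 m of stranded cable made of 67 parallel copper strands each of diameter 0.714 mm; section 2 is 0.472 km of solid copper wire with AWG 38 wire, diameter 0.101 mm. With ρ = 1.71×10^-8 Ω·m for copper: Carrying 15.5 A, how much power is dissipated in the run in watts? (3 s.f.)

2.42×10^5 W

Section 1: A_strand = π(3.5700e-04)² = 4.004e-07 m²; R₁ = ρL/(N·A_s) = (1.71×10^-8)(618)/(67×4.004e-07) = 0.3939 Ω
Section 2: A = π(0.101/2 mm)² = π(5.0500e-05 m)² = 8.012e-09 m²
R₂ = (1.71×10^-8)(472)/(8.012e-09) = 1007 Ω
R = R₁ + R₂ = 1008 Ω
P = I²R = (15.5)² × 1008 = 2.42×10^5 W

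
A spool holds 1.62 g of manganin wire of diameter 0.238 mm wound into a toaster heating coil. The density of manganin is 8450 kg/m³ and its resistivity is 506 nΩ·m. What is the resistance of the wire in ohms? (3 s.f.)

49.0 Ω

ρ = 506 nΩ·m = 5.06×10^-7 Ω·m
A = π(d/2)² = π(1.1900e-04 m)² = 4.4488e-08 m²
L = m/(density·A) = 0.00162/(8450×4.4488e-08) = 4.309 m
R = ρL/A = (5.06×10^-7)(4.309)/(4.4488e-08) = 49.0 Ω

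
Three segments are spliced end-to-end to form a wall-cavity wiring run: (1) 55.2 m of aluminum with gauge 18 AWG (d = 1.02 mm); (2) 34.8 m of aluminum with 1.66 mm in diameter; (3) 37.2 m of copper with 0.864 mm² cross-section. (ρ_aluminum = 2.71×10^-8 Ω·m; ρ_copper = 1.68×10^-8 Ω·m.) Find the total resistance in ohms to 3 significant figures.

2.99 Ω

Seg 1: A = π(1.02/2 mm)² = π(5.1000e-04 m)² = 8.171e-07 m²
R_1 = (2.71×10^-8)(55.2)/(8.171e-07) = 1.831 Ω
Seg 2: A = π(d/2)² = π(8.3000e-04 m)² = 2.164e-06 m²
R_2 = (2.71×10^-8)(34.8)/(2.164e-06) = 0.4358 Ω
Seg 3: A = 0.864 mm² = 8.640e-07 m²
R_3 = (1.68×10^-8)(37.2)/(8.640e-07) = 0.7233 Ω
R_total = R_1 + R_2 + R_3 = 2.99 Ω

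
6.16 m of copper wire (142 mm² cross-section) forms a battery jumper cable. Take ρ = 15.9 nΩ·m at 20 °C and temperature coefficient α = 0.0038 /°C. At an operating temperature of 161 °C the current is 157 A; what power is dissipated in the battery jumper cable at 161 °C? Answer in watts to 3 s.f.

26.1 W

ρ = 15.9 nΩ·m = 1.59×10^-8 Ω·m
A = 142 mm² = 1.420e-04 m²
R₍20₎ = ρL/A = (1.59×10^-8)(6.16)/(1.420e-04) = 6.897×10^-4 Ω
R₍161₎ = R₍20₎(1 + αΔT) = 6.897×10^-4 × (1 + 0.0038×141) = 0.001059 Ω
P = I²R = (157)² × 0.001059 = 26.1 W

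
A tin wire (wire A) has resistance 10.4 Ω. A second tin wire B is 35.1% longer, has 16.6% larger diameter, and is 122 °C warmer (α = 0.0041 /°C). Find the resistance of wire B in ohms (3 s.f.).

R ∝ ρL/d² with ρ ∝ (1+αΔT), so R_B/R_A = (1 + 35.1/100) × (1 + 16.6/100)⁻² × (1 + 0.0041×122)
= 1.351 × 0.7355 × 1.5 = 1.491
R_B = 1.491 × 10.4 = 15.5 Ω

15.5 Ω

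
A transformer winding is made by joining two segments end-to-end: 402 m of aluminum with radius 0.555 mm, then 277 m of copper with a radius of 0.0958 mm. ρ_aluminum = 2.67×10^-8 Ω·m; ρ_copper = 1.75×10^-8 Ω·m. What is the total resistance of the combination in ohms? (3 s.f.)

Segment 1: A = πr² = π(5.5500e-04 m)² = 9.677e-07 m²
R₁ = ρL/A = (2.67×10^-8)(402)/(9.677e-07) = 11.09 Ω
Segment 2: A = πr² = π(9.5800e-05 m)² = 2.883e-08 m²
R₂ = (1.75×10^-8)(277)/(2.883e-08) = 168.1 Ω
R = R₁ + R₂ = 179 Ω

179 Ω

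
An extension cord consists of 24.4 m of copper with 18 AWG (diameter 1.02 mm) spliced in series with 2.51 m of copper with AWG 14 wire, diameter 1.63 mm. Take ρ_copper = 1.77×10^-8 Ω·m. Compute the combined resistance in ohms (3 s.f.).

Segment 1: A = π(1.02/2 mm)² = π(5.1000e-04 m)² = 8.171e-07 m²
R₁ = ρL/A = (1.77×10^-8)(24.4)/(8.171e-07) = 0.5285 Ω
Segment 2: A = π(1.63/2 mm)² = π(8.1500e-04 m)² = 2.087e-06 m²
R₂ = (1.77×10^-8)(2.51)/(2.087e-06) = 0.02129 Ω
R = R₁ + R₂ = 0.550 Ω

0.550 Ω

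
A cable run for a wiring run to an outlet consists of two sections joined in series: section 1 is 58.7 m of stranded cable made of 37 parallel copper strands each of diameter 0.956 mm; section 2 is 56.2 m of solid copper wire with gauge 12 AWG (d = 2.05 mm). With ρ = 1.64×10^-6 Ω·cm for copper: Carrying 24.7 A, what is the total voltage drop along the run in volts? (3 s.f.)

ρ = 1.64×10^-6 Ω·cm = 1.64×10^-8 Ω·m
Section 1: A_strand = π(4.7800e-04)² = 7.178e-07 m²; R₁ = ρL/(N·A_s) = (1.64×10^-8)(58.7)/(37×7.178e-07) = 0.03625 Ω
Section 2: A = π(2.05/2 mm)² = π(1.0250e-03 m)² = 3.301e-06 m²
R₂ = (1.64×10^-8)(56.2)/(3.301e-06) = 0.2792 Ω
R = R₁ + R₂ = 0.3155 Ω
V = IR = 24.7 × 0.3155 = 7.79 V

7.79 V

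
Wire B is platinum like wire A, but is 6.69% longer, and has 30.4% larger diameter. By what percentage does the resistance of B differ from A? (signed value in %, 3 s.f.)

R ∝ L/d², so R_B/R_A = (1 + 6.69/100) × (1 + 30.4/100)⁻²
= 1.067 × 0.5881 = 0.6274
(R_B − R_A)/R_A = 0.6274 − 1 = -37.3%

-37.3%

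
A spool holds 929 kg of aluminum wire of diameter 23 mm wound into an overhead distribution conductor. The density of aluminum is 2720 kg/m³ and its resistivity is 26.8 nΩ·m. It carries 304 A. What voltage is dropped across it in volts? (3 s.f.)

ρ = 26.8 nΩ·m = 2.68×10^-8 Ω·m
A = π(d/2)² = π(1.1500e-02 m)² = 4.1548e-04 m²
L = m/(density·A) = 929/(2720×4.1548e-04) = 822.1 m
R = ρL/A = (2.68×10^-8)(822.1)/(4.1548e-04) = 0.05303 Ω
V = IR = 304 × 0.05303 = 16.1 V

16.1 V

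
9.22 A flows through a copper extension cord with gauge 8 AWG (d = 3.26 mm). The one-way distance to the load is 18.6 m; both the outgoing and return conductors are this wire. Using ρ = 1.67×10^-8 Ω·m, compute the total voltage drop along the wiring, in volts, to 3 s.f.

0.686 V

A = π(3.26/2 mm)² = π(1.6300e-03 m)² = 8.347e-06 m²
Total conductor length (both ways) L = 2 × 18.6 = 37.2 m
R = ρL/A = (1.67×10^-8)(37.2)/(8.347e-06) = 0.07443 Ω
V = IR = 9.22 × 0.07443 = 0.686 V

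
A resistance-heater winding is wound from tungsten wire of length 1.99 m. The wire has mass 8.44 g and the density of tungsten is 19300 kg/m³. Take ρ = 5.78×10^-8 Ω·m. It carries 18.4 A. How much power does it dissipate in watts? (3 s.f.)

A = m/(density·L) = 0.00844/(19300×1.99) = 2.1975e-07 m²
R = ρL/A = (5.78×10^-8)(1.99)/(2.1975e-07) = 0.5234 Ω
P = I²R = (18.4)² × 0.5234 = 177 W

177 W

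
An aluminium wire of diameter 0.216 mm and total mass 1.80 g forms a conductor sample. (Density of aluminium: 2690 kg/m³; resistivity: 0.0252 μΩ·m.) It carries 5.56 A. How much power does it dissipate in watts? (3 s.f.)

ρ = 0.0252 μΩ·m = 2.52×10^-8 Ω·m
A = π(d/2)² = π(1.0800e-04 m)² = 3.6644e-08 m²
L = m/(density·A) = 0.0018/(2690×3.6644e-08) = 18.26 m
R = ρL/A = (2.52×10^-8)(18.26)/(3.6644e-08) = 12.56 Ω
P = I²R = (5.56)² × 12.56 = 388 W

388 W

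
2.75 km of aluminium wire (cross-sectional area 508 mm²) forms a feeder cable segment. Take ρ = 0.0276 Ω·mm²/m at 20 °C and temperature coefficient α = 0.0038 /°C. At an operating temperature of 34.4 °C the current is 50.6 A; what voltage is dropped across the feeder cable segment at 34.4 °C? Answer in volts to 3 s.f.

ρ = 0.0276 Ω·mm²/m = 2.76×10^-8 Ω·m
A = 508 mm² = 5.080e-04 m²
R₍20₎ = ρL/A = (2.76×10^-8)(2750)/(5.080e-04) = 0.1494 Ω
R₍34.4₎ = R₍20₎(1 + αΔT) = 0.1494 × (1 + 0.0038×14.4) = 0.1576 Ω
V = IR = 50.6 × 0.1576 = 7.97 V

7.97 V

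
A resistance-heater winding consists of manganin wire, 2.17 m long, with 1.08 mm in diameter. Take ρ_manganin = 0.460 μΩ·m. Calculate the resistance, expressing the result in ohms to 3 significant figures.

ρ = 0.460 μΩ·m = 4.60×10^-7 Ω·m
A = π(d/2)² = π(5.4000e-04 m)² = 9.161e-07 m²
R = ρL/A = (4.60×10^-7)(2.17 m)/(9.161e-07 m²) = 1.09 Ω

1.09 Ω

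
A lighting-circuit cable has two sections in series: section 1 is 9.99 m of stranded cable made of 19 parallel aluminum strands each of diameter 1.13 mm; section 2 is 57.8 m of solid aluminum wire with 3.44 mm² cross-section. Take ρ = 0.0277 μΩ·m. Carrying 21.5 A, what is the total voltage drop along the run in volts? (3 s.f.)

10.3 V

ρ = 0.0277 μΩ·m = 2.77×10^-8 Ω·m
Section 1: A_strand = π(5.6500e-04)² = 1.003e-06 m²; R₁ = ρL/(N·A_s) = (2.77×10^-8)(9.99)/(19×1.003e-06) = 0.01452 Ω
Section 2: A = 3.44 mm² = 3.440e-06 m²
R₂ = (2.77×10^-8)(57.8)/(3.440e-06) = 0.4654 Ω
R = R₁ + R₂ = 0.4799 Ω
V = IR = 21.5 × 0.4799 = 10.3 V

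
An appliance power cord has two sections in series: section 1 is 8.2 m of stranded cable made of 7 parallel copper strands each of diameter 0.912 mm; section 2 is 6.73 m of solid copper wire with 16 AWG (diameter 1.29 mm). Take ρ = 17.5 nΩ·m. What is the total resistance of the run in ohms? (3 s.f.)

ρ = 17.5 nΩ·m = 1.75×10^-8 Ω·m
Section 1: A_strand = π(4.5600e-04)² = 6.533e-07 m²; R₁ = ρL/(N·A_s) = (1.75×10^-8)(8.2)/(7×6.533e-07) = 0.03138 Ω
Section 2: A = π(1.29/2 mm)² = π(6.4500e-04 m)² = 1.307e-06 m²
R₂ = (1.75×10^-8)(6.73)/(1.307e-06) = 0.09011 Ω
R = R₁ + R₂ = 0.121 Ω

0.121 Ω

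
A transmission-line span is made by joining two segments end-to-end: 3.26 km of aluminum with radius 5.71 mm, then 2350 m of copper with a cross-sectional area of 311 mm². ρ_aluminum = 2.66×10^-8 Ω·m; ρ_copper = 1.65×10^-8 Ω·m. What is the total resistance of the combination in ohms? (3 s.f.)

0.971 Ω

Segment 1: A = πr² = π(5.7100e-03 m)² = 1.024e-04 m²
R₁ = ρL/A = (2.66×10^-8)(3260)/(1.024e-04) = 0.8466 Ω
Segment 2: A = 311 mm² = 3.110e-04 m²
R₂ = (1.65×10^-8)(2350)/(3.110e-04) = 0.1247 Ω
R = R₁ + R₂ = 0.971 Ω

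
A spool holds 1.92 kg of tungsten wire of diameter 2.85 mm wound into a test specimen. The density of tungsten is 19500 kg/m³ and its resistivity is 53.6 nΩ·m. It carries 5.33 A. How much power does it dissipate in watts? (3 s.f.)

3.68 W

ρ = 53.6 nΩ·m = 5.36×10^-8 Ω·m
A = π(d/2)² = π(1.4250e-03 m)² = 6.3794e-06 m²
L = m/(density·A) = 1.92/(19500×6.3794e-06) = 15.43 m
R = ρL/A = (5.36×10^-8)(15.43)/(6.3794e-06) = 0.1297 Ω
P = I²R = (5.33)² × 0.1297 = 3.68 W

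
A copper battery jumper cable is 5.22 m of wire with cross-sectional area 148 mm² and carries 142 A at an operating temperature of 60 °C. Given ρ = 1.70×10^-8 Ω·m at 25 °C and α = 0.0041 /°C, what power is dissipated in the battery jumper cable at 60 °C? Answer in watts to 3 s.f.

A = 148 mm² = 1.480e-04 m²
R₍25₎ = ρL/A = (1.70×10^-8)(5.22)/(1.480e-04) = 5.996×10^-4 Ω
R₍60₎ = R₍25₎(1 + αΔT) = 5.996×10^-4 × (1 + 0.0041×35) = 6.856×10^-4 Ω
P = I²R = (142)² × 6.856×10^-4 = 13.8 W

13.8 W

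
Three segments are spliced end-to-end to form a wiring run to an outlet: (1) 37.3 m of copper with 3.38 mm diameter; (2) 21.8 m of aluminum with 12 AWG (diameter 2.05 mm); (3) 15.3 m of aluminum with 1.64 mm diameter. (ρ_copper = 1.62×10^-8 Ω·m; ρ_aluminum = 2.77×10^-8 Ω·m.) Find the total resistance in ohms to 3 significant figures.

Seg 1: A = π(d/2)² = π(1.6900e-03 m)² = 8.973e-06 m²
R_1 = (1.62×10^-8)(37.3)/(8.973e-06) = 0.06734 Ω
Seg 2: A = π(2.05/2 mm)² = π(1.0250e-03 m)² = 3.301e-06 m²
R_2 = (2.77×10^-8)(21.8)/(3.301e-06) = 0.183 Ω
Seg 3: A = π(d/2)² = π(8.2000e-04 m)² = 2.112e-06 m²
R_3 = (2.77×10^-8)(15.3)/(2.112e-06) = 0.2006 Ω
R_total = R_1 + R_2 + R_3 = 0.451 Ω

0.451 Ω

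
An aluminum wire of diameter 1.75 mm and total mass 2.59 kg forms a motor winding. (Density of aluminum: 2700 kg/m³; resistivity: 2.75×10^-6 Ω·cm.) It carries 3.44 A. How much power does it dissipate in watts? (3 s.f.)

ρ = 2.75×10^-6 Ω·cm = 2.75×10^-8 Ω·m
A = π(d/2)² = π(8.7500e-04 m)² = 2.4053e-06 m²
L = m/(density·A) = 2.59/(2700×2.4053e-06) = 398.8 m
R = ρL/A = (2.75×10^-8)(398.8)/(2.4053e-06) = 4.56 Ω
P = I²R = (3.44)² × 4.56 = 54.0 W

54.0 W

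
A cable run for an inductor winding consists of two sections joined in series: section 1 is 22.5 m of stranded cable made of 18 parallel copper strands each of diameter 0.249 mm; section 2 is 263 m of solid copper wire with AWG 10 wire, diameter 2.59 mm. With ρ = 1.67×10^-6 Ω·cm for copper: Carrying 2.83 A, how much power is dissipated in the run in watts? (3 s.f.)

10.1 W

ρ = 1.67×10^-6 Ω·cm = 1.67×10^-8 Ω·m
Section 1: A_strand = π(1.2450e-04)² = 4.870e-08 m²; R₁ = ρL/(N·A_s) = (1.67×10^-8)(22.5)/(18×4.870e-08) = 0.4287 Ω
Section 2: A = π(2.59/2 mm)² = π(1.2950e-03 m)² = 5.269e-06 m²
R₂ = (1.67×10^-8)(263)/(5.269e-06) = 0.8336 Ω
R = R₁ + R₂ = 1.262 Ω
P = I²R = (2.83)² × 1.262 = 10.1 W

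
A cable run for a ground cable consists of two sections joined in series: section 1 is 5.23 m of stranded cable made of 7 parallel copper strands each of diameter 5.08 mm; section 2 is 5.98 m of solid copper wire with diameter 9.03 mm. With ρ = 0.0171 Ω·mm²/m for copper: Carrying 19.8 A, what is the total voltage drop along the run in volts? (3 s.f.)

ρ = 0.0171 Ω·mm²/m = 1.71×10^-8 Ω·m
Section 1: A_strand = π(2.5400e-03)² = 2.027e-05 m²; R₁ = ρL/(N·A_s) = (1.71×10^-8)(5.23)/(7×2.027e-05) = 6.304×10^-4 Ω
Section 2: A = π(d/2)² = π(4.5150e-03 m)² = 6.404e-05 m²
R₂ = (1.71×10^-8)(5.98)/(6.404e-05) = 0.001597 Ω
R = R₁ + R₂ = 0.002227 Ω
V = IR = 19.8 × 0.002227 = 0.0441 V

0.0441 V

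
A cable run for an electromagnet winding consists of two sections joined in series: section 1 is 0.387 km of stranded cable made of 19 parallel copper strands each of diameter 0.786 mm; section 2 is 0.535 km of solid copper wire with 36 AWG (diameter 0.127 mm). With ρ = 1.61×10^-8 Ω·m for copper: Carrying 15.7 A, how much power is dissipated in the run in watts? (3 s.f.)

Section 1: A_strand = π(3.9300e-04)² = 4.852e-07 m²; R₁ = ρL/(N·A_s) = (1.61×10^-8)(387)/(19×4.852e-07) = 0.6758 Ω
Section 2: A = π(0.127/2 mm)² = π(6.3500e-05 m)² = 1.267e-08 m²
R₂ = (1.61×10^-8)(535)/(1.267e-08) = 680 Ω
R = R₁ + R₂ = 680.6 Ω
P = I²R = (15.7)² × 680.6 = 1.68×10^5 W

1.68×10^5 W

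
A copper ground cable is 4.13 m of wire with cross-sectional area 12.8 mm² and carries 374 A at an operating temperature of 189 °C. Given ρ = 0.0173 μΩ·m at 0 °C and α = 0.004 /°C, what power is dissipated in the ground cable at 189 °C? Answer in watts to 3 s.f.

1370 W

ρ = 0.0173 μΩ·m = 1.73×10^-8 Ω·m
A = 12.8 mm² = 1.280e-05 m²
R₍0₎ = ρL/A = (1.73×10^-8)(4.13)/(1.280e-05) = 0.005582 Ω
R₍189₎ = R₍0₎(1 + αΔT) = 0.005582 × (1 + 0.004×189) = 0.009802 Ω
P = I²R = (374)² × 0.009802 = 1370 W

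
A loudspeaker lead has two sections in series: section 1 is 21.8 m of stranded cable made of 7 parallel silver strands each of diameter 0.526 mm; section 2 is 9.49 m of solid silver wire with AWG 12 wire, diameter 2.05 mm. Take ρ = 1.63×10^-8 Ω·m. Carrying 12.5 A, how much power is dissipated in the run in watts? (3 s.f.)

43.8 W

Section 1: A_strand = π(2.6300e-04)² = 2.173e-07 m²; R₁ = ρL/(N·A_s) = (1.63×10^-8)(21.8)/(7×2.173e-07) = 0.2336 Ω
Section 2: A = π(2.05/2 mm)² = π(1.0250e-03 m)² = 3.301e-06 m²
R₂ = (1.63×10^-8)(9.49)/(3.301e-06) = 0.04687 Ω
R = R₁ + R₂ = 0.2805 Ω
P = I²R = (12.5)² × 0.2805 = 43.8 W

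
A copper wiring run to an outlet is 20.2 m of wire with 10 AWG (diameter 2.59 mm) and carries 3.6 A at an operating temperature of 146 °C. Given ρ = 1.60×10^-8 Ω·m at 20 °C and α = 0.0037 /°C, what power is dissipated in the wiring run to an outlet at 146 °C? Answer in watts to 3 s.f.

1.17 W

A = π(2.59/2 mm)² = π(1.2950e-03 m)² = 5.269e-06 m²
R₍20₎ = ρL/A = (1.60×10^-8)(20.2)/(5.269e-06) = 0.06135 Ω
R₍146₎ = R₍20₎(1 + αΔT) = 0.06135 × (1 + 0.0037×126) = 0.08994 Ω
P = I²R = (3.6)² × 0.08994 = 1.17 W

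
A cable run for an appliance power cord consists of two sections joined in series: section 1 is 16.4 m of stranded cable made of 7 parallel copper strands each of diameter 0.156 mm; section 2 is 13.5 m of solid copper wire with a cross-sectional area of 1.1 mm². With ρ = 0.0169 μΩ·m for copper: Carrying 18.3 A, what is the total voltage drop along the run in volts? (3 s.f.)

ρ = 0.0169 μΩ·m = 1.69×10^-8 Ω·m
Section 1: A_strand = π(7.8000e-05)² = 1.911e-08 m²; R₁ = ρL/(N·A_s) = (1.69×10^-8)(16.4)/(7×1.911e-08) = 2.072 Ω
Section 2: A = 1.1 mm² = 1.100e-06 m²
R₂ = (1.69×10^-8)(13.5)/(1.100e-06) = 0.2074 Ω
R = R₁ + R₂ = 2.279 Ω
V = IR = 18.3 × 2.279 = 41.7 V

41.7 V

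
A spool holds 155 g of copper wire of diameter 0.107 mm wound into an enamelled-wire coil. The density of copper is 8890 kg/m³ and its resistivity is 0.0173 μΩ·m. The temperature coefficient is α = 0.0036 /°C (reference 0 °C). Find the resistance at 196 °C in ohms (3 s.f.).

6360 Ω

ρ = 0.0173 μΩ·m = 1.73×10^-8 Ω·m
A = π(d/2)² = π(5.3500e-05 m)² = 8.9920e-09 m²
L = m/(density·A) = 0.155/(8890×8.9920e-09) = 1939 m
R = ρL/A = (1.73×10^-8)(1939)/(8.9920e-09) = 3730 Ω
R(196 °C) = 3730 × (1 + 0.0036×196) = 6360 Ω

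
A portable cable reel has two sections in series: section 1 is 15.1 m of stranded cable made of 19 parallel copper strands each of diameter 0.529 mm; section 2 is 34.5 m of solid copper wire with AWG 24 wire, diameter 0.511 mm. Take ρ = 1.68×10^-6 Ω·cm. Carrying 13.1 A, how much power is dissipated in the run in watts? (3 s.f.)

495 W

ρ = 1.68×10^-6 Ω·cm = 1.68×10^-8 Ω·m
Section 1: A_strand = π(2.6450e-04)² = 2.198e-07 m²; R₁ = ρL/(N·A_s) = (1.68×10^-8)(15.1)/(19×2.198e-07) = 0.06075 Ω
Section 2: A = π(0.511/2 mm)² = π(2.5550e-04 m)² = 2.051e-07 m²
R₂ = (1.68×10^-8)(34.5)/(2.051e-07) = 2.826 Ω
R = R₁ + R₂ = 2.887 Ω
P = I²R = (13.1)² × 2.887 = 495 W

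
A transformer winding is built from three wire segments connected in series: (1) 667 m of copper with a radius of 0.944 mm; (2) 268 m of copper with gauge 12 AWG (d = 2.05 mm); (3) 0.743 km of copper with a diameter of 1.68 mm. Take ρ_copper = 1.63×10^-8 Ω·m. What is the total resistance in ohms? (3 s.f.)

Seg 1: A = πr² = π(9.4400e-04 m)² = 2.800e-06 m²
R_1 = (1.63×10^-8)(667)/(2.800e-06) = 3.883 Ω
Seg 2: A = π(2.05/2 mm)² = π(1.0250e-03 m)² = 3.301e-06 m²
R_2 = (1.63×10^-8)(268)/(3.301e-06) = 1.324 Ω
Seg 3: A = π(d/2)² = π(8.4000e-04 m)² = 2.217e-06 m²
R_3 = (1.63×10^-8)(743)/(2.217e-06) = 5.463 Ω
R_total = R_1 + R_2 + R_3 = 10.7 Ω

10.7 Ω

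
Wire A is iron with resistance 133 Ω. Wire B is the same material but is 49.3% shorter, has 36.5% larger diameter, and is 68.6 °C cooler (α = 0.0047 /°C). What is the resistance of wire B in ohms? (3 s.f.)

24.5 Ω

R ∝ ρL/d² with ρ ∝ (1+αΔT), so R_B/R_A = (1 − 49.3/100) × (1 + 36.5/100)⁻² × (1 − 0.0047×68.6)
= 0.507 × 0.5367 × 0.6776 = 0.1844
R_B = 0.1844 × 133 = 24.5 Ω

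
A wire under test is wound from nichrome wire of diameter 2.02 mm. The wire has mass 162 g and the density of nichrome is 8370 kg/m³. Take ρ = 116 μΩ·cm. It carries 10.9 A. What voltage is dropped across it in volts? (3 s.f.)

23.8 V

ρ = 116 μΩ·cm = 1.16×10^-6 Ω·m
A = π(d/2)² = π(1.0100e-03 m)² = 3.2047e-06 m²
L = m/(density·A) = 0.162/(8370×3.2047e-06) = 6.039 m
R = ρL/A = (1.16×10^-6)(6.039)/(3.2047e-06) = 2.186 Ω
V = IR = 10.9 × 2.186 = 23.8 V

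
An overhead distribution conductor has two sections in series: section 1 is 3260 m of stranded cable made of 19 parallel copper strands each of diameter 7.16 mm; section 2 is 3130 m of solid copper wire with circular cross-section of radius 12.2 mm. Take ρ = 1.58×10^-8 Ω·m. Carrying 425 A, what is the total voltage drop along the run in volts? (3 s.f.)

73.6 V

Section 1: A_strand = π(3.5800e-03)² = 4.026e-05 m²; R₁ = ρL/(N·A_s) = (1.58×10^-8)(3260)/(19×4.026e-05) = 0.06733 Ω
Section 2: A = πr² = π(1.2200e-02 m)² = 4.676e-04 m²
R₂ = (1.58×10^-8)(3130)/(4.676e-04) = 0.1058 Ω
R = R₁ + R₂ = 0.1731 Ω
V = IR = 425 × 0.1731 = 73.6 V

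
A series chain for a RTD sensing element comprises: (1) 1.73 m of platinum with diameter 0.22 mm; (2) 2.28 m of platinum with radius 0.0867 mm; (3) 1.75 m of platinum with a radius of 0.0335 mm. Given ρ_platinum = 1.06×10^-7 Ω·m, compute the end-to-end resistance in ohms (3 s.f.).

Seg 1: A = π(d/2)² = π(1.1000e-04 m)² = 3.801e-08 m²
R_1 = (1.06×10^-7)(1.73)/(3.801e-08) = 4.824 Ω
Seg 2: A = πr² = π(8.6700e-05 m)² = 2.362e-08 m²
R_2 = (1.06×10^-7)(2.28)/(2.362e-08) = 10.23 Ω
Seg 3: A = πr² = π(3.3500e-05 m)² = 3.526e-09 m²
R_3 = (1.06×10^-7)(1.75)/(3.526e-09) = 52.61 Ω
R_total = R_1 + R_2 + R_3 = 67.7 Ω

67.7 Ω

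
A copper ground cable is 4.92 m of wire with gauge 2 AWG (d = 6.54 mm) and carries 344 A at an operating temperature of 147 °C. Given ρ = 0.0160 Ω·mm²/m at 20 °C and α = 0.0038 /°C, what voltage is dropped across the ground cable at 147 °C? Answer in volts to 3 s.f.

ρ = 0.0160 Ω·mm²/m = 1.60×10^-8 Ω·m
A = π(6.54/2 mm)² = π(3.2700e-03 m)² = 3.359e-05 m²
R₍20₎ = ρL/A = (1.60×10^-8)(4.92)/(3.359e-05) = 0.002343 Ω
R₍147₎ = R₍20₎(1 + αΔT) = 0.002343 × (1 + 0.0038×127) = 0.003474 Ω
V = IR = 344 × 0.003474 = 1.20 V

1.20 V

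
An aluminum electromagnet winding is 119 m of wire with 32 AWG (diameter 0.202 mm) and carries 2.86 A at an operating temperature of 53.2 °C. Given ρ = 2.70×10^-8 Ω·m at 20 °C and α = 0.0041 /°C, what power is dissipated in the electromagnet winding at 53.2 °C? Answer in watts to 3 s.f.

A = π(0.202/2 mm)² = π(1.0100e-04 m)² = 3.205e-08 m²
R₍20₎ = ρL/A = (2.70×10^-8)(119)/(3.205e-08) = 100.3 Ω
R₍53.2₎ = R₍20₎(1 + αΔT) = 100.3 × (1 + 0.0041×33.2) = 113.9 Ω
P = I²R = (2.86)² × 113.9 = 932 W

932 W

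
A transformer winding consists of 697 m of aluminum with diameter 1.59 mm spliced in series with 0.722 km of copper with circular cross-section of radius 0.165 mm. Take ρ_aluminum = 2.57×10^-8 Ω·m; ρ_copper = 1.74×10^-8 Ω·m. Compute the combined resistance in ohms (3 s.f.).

Segment 1: A = π(d/2)² = π(7.9500e-04 m)² = 1.986e-06 m²
R₁ = ρL/A = (2.57×10^-8)(697)/(1.986e-06) = 9.022 Ω
Segment 2: A = πr² = π(1.6500e-04 m)² = 8.553e-08 m²
R₂ = (1.74×10^-8)(722)/(8.553e-08) = 146.9 Ω
R = R₁ + R₂ = 156 Ω

156 Ω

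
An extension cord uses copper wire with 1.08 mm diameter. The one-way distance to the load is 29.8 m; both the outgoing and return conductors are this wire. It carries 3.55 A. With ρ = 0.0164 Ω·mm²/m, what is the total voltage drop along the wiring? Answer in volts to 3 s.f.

ρ = 0.0164 Ω·mm²/m = 1.64×10^-8 Ω·m
A = π(d/2)² = π(5.4000e-04 m)² = 9.161e-07 m²
Total conductor length (both ways) L = 2 × 29.8 = 59.6 m
R = ρL/A = (1.64×10^-8)(59.6)/(9.161e-07) = 1.067 Ω
V = IR = 3.55 × 1.067 = 3.79 V

3.79 V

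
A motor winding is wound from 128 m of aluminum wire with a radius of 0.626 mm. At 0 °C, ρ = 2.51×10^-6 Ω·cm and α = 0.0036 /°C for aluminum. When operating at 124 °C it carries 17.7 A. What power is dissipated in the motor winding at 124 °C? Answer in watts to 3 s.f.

ρ = 2.51×10^-6 Ω·cm = 2.51×10^-8 Ω·m
A = πr² = π(6.2600e-04 m)² = 1.231e-06 m²
R₍0₎ = ρL/A = (2.51×10^-8)(128)/(1.231e-06) = 2.61 Ω
R₍124₎ = R₍0₎(1 + αΔT) = 2.61 × (1 + 0.0036×124) = 3.775 Ω
P = I²R = (17.7)² × 3.775 = 1180 W

1180 W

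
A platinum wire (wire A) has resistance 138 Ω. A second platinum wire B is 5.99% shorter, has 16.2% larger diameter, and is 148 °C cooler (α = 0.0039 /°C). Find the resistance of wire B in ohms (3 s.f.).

40.6 Ω

R ∝ ρL/d² with ρ ∝ (1+αΔT), so R_B/R_A = (1 − 5.99/100) × (1 + 16.2/100)⁻² × (1 − 0.0039×148)
= 0.9401 × 0.7406 × 0.4228 = 0.2944
R_B = 0.2944 × 138 = 40.6 Ω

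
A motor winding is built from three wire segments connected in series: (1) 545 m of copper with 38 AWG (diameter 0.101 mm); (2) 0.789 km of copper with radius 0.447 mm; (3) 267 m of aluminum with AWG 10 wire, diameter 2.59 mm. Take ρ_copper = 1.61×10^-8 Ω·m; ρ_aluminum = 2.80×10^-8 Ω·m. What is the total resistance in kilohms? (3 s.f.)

1.12 kΩ

Seg 1: A = π(0.101/2 mm)² = π(5.0500e-05 m)² = 8.012e-09 m²
R_1 = (1.61×10^-8)(545)/(8.012e-09) = 1095 Ω
Seg 2: A = πr² = π(4.4700e-04 m)² = 6.277e-07 m²
R_2 = (1.61×10^-8)(789)/(6.277e-07) = 20.24 Ω
Seg 3: A = π(2.59/2 mm)² = π(1.2950e-03 m)² = 5.269e-06 m²
R_3 = (2.80×10^-8)(267)/(5.269e-06) = 1.419 Ω
R_total = R_1 + R_2 + R_3 = 1.12 kΩ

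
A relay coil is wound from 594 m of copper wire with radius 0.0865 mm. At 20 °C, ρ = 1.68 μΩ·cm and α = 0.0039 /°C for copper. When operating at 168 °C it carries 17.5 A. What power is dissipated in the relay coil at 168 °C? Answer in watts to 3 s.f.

2.05×10^5 W

ρ = 1.68 μΩ·cm = 1.68×10^-8 Ω·m
A = πr² = π(8.6500e-05 m)² = 2.351e-08 m²
R₍20₎ = ρL/A = (1.68×10^-8)(594)/(2.351e-08) = 424.5 Ω
R₍168₎ = R₍20₎(1 + αΔT) = 424.5 × (1 + 0.0039×148) = 669.6 Ω
P = I²R = (17.5)² × 669.6 = 2.05×10^5 W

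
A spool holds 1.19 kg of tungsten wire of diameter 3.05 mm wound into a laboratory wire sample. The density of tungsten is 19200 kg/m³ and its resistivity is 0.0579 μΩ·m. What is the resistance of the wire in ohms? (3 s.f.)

0.0672 Ω

ρ = 0.0579 μΩ·m = 5.79×10^-8 Ω·m
A = π(d/2)² = π(1.5250e-03 m)² = 7.3062e-06 m²
L = m/(density·A) = 1.19/(19200×7.3062e-06) = 8.483 m
R = ρL/A = (5.79×10^-8)(8.483)/(7.3062e-06) = 0.0672 Ω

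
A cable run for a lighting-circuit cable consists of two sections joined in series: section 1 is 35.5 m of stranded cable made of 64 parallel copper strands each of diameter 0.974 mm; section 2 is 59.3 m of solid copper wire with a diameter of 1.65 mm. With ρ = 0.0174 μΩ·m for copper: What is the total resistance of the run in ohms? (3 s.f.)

0.496 Ω

ρ = 0.0174 μΩ·m = 1.74×10^-8 Ω·m
Section 1: A_strand = π(4.8700e-04)² = 7.451e-07 m²; R₁ = ρL/(N·A_s) = (1.74×10^-8)(35.5)/(64×7.451e-07) = 0.01295 Ω
Section 2: A = π(d/2)² = π(8.2500e-04 m)² = 2.138e-06 m²
R₂ = (1.74×10^-8)(59.3)/(2.138e-06) = 0.4826 Ω
R = R₁ + R₂ = 0.496 Ω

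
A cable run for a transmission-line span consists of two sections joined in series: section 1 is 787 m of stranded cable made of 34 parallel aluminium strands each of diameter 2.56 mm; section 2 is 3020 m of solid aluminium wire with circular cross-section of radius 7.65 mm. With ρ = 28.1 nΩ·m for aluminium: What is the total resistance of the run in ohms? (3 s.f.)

ρ = 28.1 nΩ·m = 2.81×10^-8 Ω·m
Section 1: A_strand = π(1.2800e-03)² = 5.147e-06 m²; R₁ = ρL/(N·A_s) = (2.81×10^-8)(787)/(34×5.147e-06) = 0.1264 Ω
Section 2: A = πr² = π(7.6500e-03 m)² = 1.839e-04 m²
R₂ = (2.81×10^-8)(3020)/(1.839e-04) = 0.4616 Ω
R = R₁ + R₂ = 0.588 Ω

0.588 Ω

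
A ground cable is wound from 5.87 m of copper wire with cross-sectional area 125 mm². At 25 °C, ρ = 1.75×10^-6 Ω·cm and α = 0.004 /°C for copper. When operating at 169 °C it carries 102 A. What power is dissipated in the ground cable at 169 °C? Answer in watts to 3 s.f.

13.5 W

ρ = 1.75×10^-6 Ω·cm = 1.75×10^-8 Ω·m
A = 125 mm² = 1.250e-04 m²
R₍25₎ = ρL/A = (1.75×10^-8)(5.87)/(1.250e-04) = 8.218×10^-4 Ω
R₍169₎ = R₍25₎(1 + αΔT) = 8.218×10^-4 × (1 + 0.004×144) = 0.001295 Ω
P = I²R = (102)² × 0.001295 = 13.5 W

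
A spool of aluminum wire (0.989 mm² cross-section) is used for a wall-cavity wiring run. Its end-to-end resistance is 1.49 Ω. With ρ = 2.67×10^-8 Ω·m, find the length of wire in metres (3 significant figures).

55.2 m

A = 0.989 mm² = 9.890e-07 m²
L = RA/ρ = (1.49)(9.890e-07)/(2.67×10^-8) = 55.2 m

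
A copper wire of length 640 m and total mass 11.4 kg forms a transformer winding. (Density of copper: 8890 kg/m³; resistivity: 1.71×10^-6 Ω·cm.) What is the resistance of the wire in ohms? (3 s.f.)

5.46 Ω

ρ = 1.71×10^-6 Ω·cm = 1.71×10^-8 Ω·m
A = m/(density·L) = 11.4/(8890×640) = 2.0037e-06 m²
R = ρL/A = (1.71×10^-8)(640)/(2.0037e-06) = 5.46 Ω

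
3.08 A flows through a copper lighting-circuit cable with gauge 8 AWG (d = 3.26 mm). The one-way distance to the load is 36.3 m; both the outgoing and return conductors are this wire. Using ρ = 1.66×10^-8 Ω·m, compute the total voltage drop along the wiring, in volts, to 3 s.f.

0.445 V

A = π(3.26/2 mm)² = π(1.6300e-03 m)² = 8.347e-06 m²
Total conductor length (both ways) L = 2 × 36.3 = 72.6 m
R = ρL/A = (1.66×10^-8)(72.6)/(8.347e-06) = 0.1444 Ω
V = IR = 3.08 × 0.1444 = 0.445 V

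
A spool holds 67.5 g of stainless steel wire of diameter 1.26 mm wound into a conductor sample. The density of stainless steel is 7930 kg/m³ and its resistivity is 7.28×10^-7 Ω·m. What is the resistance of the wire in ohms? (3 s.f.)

A = π(d/2)² = π(6.3000e-04 m)² = 1.2469e-06 m²
L = m/(density·A) = 0.0675/(7930×1.2469e-06) = 6.827 m
R = ρL/A = (7.28×10^-7)(6.827)/(1.2469e-06) = 3.99 Ω

3.99 Ω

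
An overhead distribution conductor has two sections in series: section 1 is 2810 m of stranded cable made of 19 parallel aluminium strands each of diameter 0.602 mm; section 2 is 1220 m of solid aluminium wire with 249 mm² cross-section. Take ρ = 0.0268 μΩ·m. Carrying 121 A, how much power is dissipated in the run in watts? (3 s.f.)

2.06×10^5 W

ρ = 0.0268 μΩ·m = 2.68×10^-8 Ω·m
Section 1: A_strand = π(3.0100e-04)² = 2.846e-07 m²; R₁ = ρL/(N·A_s) = (2.68×10^-8)(2810)/(19×2.846e-07) = 13.93 Ω
Section 2: A = 249 mm² = 2.490e-04 m²
R₂ = (2.68×10^-8)(1220)/(2.490e-04) = 0.1313 Ω
R = R₁ + R₂ = 14.06 Ω
P = I²R = (121)² × 14.06 = 2.06×10^5 W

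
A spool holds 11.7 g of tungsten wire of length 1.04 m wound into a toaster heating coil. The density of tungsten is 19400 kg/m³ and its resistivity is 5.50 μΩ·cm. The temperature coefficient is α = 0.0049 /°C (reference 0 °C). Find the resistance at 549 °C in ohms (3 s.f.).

ρ = 5.50 μΩ·cm = 5.50×10^-8 Ω·m
A = m/(density·L) = 0.0117/(19400×1.04) = 5.7990e-07 m²
R = ρL/A = (5.50×10^-8)(1.04)/(5.7990e-07) = 0.09864 Ω
R(549 °C) = 0.09864 × (1 + 0.0049×549) = 0.364 Ω

0.364 Ω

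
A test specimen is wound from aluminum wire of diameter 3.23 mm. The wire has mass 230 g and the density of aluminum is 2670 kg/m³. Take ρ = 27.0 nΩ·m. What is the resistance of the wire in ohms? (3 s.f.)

ρ = 27.0 nΩ·m = 2.70×10^-8 Ω·m
A = π(d/2)² = π(1.6150e-03 m)² = 8.1940e-06 m²
L = m/(density·A) = 0.23/(2670×8.1940e-06) = 10.51 m
R = ρL/A = (2.70×10^-8)(10.51)/(8.1940e-06) = 0.0346 Ω

0.0346 Ω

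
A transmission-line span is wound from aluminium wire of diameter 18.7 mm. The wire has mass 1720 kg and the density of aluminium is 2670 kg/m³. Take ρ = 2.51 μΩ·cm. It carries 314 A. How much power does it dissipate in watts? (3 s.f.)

21100 W

ρ = 2.51 μΩ·cm = 2.51×10^-8 Ω·m
A = π(d/2)² = π(9.3500e-03 m)² = 2.7465e-04 m²
L = m/(density·A) = 1720/(2670×2.7465e-04) = 2346 m
R = ρL/A = (2.51×10^-8)(2346)/(2.7465e-04) = 0.2144 Ω
P = I²R = (314)² × 0.2144 = 21100 W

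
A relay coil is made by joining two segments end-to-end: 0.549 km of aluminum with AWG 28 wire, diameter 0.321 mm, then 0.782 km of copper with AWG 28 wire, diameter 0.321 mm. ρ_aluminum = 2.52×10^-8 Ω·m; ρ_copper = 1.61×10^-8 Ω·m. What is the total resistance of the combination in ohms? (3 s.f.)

Segment 1: A = π(0.321/2 mm)² = π(1.6050e-04 m)² = 8.093e-08 m²
R₁ = ρL/A = (2.52×10^-8)(549)/(8.093e-08) = 171 Ω
R₂ = (1.61×10^-8)(782)/(8.093e-08) = 155.6 Ω
R = R₁ + R₂ = 327 Ω

327 Ω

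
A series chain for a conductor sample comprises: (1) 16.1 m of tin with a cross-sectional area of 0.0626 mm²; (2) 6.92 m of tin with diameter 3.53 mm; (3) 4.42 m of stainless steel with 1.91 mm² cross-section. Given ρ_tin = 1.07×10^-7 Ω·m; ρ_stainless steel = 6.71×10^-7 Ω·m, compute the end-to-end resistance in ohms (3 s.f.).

29.1 Ω

Seg 1: A = 0.0626 mm² = 6.260e-08 m²
R_1 = (1.07×10^-7)(16.1)/(6.260e-08) = 27.52 Ω
Seg 2: A = π(d/2)² = π(1.7650e-03 m)² = 9.787e-06 m²
R_2 = (1.07×10^-7)(6.92)/(9.787e-06) = 0.07566 Ω
Seg 3: A = 1.91 mm² = 1.910e-06 m²
R_3 = (6.71×10^-7)(4.42)/(1.910e-06) = 1.553 Ω
R_total = R_1 + R_2 + R_3 = 29.1 Ω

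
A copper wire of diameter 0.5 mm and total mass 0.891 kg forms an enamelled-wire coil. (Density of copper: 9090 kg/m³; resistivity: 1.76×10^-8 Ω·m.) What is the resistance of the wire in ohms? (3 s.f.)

A = π(d/2)² = π(2.5000e-04 m)² = 1.9635e-07 m²
L = m/(density·A) = 0.891/(9090×1.9635e-07) = 499.2 m
R = ρL/A = (1.76×10^-8)(499.2)/(1.9635e-07) = 44.7 Ω

44.7 Ω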